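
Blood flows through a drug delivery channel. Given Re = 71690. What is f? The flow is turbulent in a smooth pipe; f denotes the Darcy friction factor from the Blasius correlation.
Formula: f = \frac{0.316}{Re^{0.25}}
f = 0.316/71690^0.25 = 0.01931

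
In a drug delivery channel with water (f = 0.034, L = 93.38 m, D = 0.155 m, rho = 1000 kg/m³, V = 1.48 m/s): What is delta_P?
Formula: \Delta P = f \frac{L}{D} \frac{\rho V^2}{2}
delta_P = 0.034·(93.38/0.155)·0.5·1000·1.48²/1000 = 22.43 kPa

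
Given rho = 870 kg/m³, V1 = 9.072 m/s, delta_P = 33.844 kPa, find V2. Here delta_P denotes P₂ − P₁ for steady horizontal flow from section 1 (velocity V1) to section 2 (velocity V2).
Formula: \Delta P = \frac{1}{2} \rho (V_1^2 - V_2^2)
Substituting knowns: 33.844 = 0.5·870·(9.072² − V2²)/1000
Solving for V2: V2 = √(9.072² − 2·(33.844·1000)/870) = 2.121 m/s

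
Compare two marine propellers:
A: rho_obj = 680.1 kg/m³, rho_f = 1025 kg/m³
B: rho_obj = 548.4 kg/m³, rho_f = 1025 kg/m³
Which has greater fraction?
fraction(A) = 0.6635, fraction(B) = 0.535. Answer: A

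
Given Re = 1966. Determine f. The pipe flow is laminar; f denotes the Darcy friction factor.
Formula: f = \frac{64}{Re}
f = 64/1966 = 0.03255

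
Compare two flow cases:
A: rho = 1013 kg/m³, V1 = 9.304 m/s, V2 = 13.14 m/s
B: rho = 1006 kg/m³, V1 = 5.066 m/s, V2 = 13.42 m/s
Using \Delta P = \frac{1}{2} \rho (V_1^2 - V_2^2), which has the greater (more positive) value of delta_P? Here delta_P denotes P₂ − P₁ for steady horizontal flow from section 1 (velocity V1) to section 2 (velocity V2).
delta_P(A) = -43.61 kPa, delta_P(B) = -77.68 kPa. Answer: A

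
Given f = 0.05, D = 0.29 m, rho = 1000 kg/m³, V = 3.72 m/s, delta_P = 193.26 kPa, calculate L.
Formula: \Delta P = f \frac{L}{D} \frac{\rho V^2}{2}
Substituting knowns: 193.26 = 0.05·(L/0.29)·0.5·1000·3.72²/1000
Solving for L: L = (193.26·1000)·0.29/(0.05·0.5·1000·3.72²) = 162 m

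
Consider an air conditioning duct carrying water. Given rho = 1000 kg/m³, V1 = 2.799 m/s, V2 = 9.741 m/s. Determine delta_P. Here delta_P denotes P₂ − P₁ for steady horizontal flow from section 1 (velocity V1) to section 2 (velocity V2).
Formula: \Delta P = \frac{1}{2} \rho (V_1^2 - V_2^2)
delta_P = 0.5·1000·(2.799² − 9.741²)/1000 = -43.53 kPa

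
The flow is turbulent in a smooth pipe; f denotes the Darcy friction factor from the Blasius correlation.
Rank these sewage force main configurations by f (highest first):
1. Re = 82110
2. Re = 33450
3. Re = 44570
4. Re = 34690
Case 1: f = 0.01867
Case 2: f = 0.02337
Case 3: f = 0.02175
Case 4: f = 0.02315
Ranking (highest first): 2, 4, 3, 1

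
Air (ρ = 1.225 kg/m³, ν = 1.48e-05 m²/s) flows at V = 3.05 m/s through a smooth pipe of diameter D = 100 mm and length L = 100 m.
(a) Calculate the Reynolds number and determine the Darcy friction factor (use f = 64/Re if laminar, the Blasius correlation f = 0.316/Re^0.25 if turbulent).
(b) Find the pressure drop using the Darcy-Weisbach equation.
(a) Re = V·D/ν = 3.05·0.1/1.48e-05 = 20608 → turbulent (Re > 4000); f = 0.316/Re^0.25 = 0.316/20608^0.25 = 0.026374
(b) Darcy-Weisbach: ΔP = f·(L/D)·½ρV²/1000 = 0.026374·(100/0.100)·½·1.225·3.05²/1000 = 0.1503 kPa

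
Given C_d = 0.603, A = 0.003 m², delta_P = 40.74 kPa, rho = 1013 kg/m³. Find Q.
Formula: Q = C_d A \sqrt{\frac{2 \Delta P}{\rho}}
Q = 0.603·0.003·√(2·(40.74·1000)/1013)·1000 = 16.22 L/s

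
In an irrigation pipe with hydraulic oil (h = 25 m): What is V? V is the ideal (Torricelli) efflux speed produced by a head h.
Formula: V = \sqrt{2 g h}
V = √(2·9.81·25) = 22.15 m/s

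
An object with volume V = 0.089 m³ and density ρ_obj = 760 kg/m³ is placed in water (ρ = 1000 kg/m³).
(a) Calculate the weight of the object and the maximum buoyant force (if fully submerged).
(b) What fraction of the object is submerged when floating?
(a) W=rho_obj*g*V=760*9.81*0.089=663.5 N; F_B(max)=rho*g*V=1000*9.81*0.089=873.1 N
(b) Floating fraction=rho_obj/rho=760/1000=0.760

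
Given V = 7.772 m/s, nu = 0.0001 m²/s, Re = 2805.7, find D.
Formula: Re = \frac{V D}{\nu}
Substituting knowns: 2805.7 = 7.772·D/0.0001
Solving for D: D = 2805.7·0.0001/7.772 = 0.0361 m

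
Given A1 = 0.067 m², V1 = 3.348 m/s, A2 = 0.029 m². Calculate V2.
Formula: V_2 = \frac{A_1 V_1}{A_2}
V2 = 0.067·3.348/0.029 = 7.735 m/s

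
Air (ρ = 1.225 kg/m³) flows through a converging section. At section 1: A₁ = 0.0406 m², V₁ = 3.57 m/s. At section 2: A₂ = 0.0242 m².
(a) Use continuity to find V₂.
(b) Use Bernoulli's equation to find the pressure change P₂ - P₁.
(a) Continuity: A₁V₁=A₂V₂ -> V₂=A₁V₁/A₂=0.0406*3.57/0.0242=5.99 m/s
(b) Bernoulli: P₂-P₁=0.5*rho*(V₁^2-V₂^2)/1000=0.5*1.225*(3.57^2-5.99^2)/1000=-0.01417 kPa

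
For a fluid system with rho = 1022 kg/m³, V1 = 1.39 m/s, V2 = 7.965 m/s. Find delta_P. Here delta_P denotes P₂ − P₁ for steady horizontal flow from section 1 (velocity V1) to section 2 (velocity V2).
Formula: \Delta P = \frac{1}{2} \rho (V_1^2 - V_2^2)
delta_P = 0.5·1022·(1.39² − 7.965²)/1000 = -31.43 kPa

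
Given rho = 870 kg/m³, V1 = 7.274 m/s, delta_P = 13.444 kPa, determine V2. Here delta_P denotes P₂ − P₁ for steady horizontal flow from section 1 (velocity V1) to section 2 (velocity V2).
Formula: \Delta P = \frac{1}{2} \rho (V_1^2 - V_2^2)
Substituting knowns: 13.444 = 0.5·870·(7.274² − V2²)/1000
Solving for V2: V2 = √(7.274² − 2·(13.444·1000)/870) = 4.691 m/s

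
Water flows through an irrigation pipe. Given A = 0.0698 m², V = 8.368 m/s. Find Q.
Formula: Q = A V
Q = 0.0698·8.368·1000 = 584.1 L/s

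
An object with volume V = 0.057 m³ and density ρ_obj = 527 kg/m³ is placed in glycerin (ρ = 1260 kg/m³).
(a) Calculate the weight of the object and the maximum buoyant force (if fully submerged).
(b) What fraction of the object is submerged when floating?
(a) W=rho_obj*g*V=527*9.81*0.057=294.7 N; F_B(max)=rho*g*V=1260*9.81*0.057=704.6 N
(b) Floating fraction=rho_obj/rho=527/1260=0.418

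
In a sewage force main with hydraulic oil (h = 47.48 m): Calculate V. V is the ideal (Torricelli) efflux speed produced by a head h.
Formula: V = \sqrt{2 g h}
V = √(2·9.81·47.48) = 30.52 m/s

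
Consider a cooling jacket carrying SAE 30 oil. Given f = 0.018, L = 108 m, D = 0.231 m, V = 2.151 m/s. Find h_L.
Formula: h_L = f \frac{L}{D} \frac{V^2}{2g}
h_L = 0.018·(108/0.231)·2.151²/(2·9.81) = 1.985 m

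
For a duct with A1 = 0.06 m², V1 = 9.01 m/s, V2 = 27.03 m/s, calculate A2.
Formula: V_2 = \frac{A_1 V_1}{A_2}
Substituting knowns: 27.03 = 0.06·9.01/A2
Solving for A2: A2 = 0.06·9.01/27.03 = 0.02 m²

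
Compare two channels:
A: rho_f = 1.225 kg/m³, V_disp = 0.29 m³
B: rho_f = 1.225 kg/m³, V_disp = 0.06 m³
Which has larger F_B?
F_B(A) = 3.485 N, F_B(B) = 0.721 N. Answer: A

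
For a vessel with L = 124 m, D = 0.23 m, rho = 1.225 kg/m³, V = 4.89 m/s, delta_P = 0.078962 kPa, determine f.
Formula: \Delta P = f \frac{L}{D} \frac{\rho V^2}{2}
Substituting knowns: 0.078962 = f·(124/0.23)·0.5·1.225·4.89²/1000
Solving for f: f = (0.078962·1000)/((124/0.23)·0.5·1.225·4.89²) = 0.01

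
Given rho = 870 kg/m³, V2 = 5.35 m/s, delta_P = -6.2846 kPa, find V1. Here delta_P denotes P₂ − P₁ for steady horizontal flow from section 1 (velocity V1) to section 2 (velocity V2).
Formula: \Delta P = \frac{1}{2} \rho (V_1^2 - V_2^2)
Substituting knowns: -6.2846 = 0.5·870·(V1² − 5.35²)/1000
Solving for V1: V1 = √(5.35² + 2·(-6.2846·1000)/870) = 3.765 m/s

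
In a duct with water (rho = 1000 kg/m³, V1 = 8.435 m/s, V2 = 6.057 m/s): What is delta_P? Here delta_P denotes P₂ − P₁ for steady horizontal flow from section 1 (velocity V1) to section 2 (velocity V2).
Formula: \Delta P = \frac{1}{2} \rho (V_1^2 - V_2^2)
delta_P = 0.5·1000·(8.435² − 6.057²)/1000 = 17.23 kPa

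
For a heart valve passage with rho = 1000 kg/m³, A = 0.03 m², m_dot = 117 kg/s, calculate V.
Formula: \dot{m} = \rho A V
Substituting knowns: 117 = 1000·0.03·V
Solving for V: V = 117/(1000·0.03) = 3.9 m/s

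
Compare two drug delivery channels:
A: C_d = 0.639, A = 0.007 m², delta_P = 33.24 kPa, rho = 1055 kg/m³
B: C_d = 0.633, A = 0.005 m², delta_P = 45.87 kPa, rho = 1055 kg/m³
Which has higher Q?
Q(A) = 35.51 L/s, Q(B) = 29.51 L/s. Answer: A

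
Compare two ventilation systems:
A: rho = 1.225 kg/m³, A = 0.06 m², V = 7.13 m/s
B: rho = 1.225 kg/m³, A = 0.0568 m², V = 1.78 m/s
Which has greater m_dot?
m_dot(A) = 0.5241 kg/s, m_dot(B) = 0.1239 kg/s. Answer: A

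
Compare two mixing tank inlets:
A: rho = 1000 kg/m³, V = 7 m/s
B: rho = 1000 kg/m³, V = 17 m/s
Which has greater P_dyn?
P_dyn(A) = 24.5 kPa, P_dyn(B) = 144.5 kPa. Answer: B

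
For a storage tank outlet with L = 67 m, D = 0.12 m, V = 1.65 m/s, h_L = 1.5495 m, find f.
Formula: h_L = f \frac{L}{D} \frac{V^2}{2g}
Substituting knowns: 1.5495 = f·(67/0.12)·1.65²/(2·9.81)
Solving for f: f = 1.5495·2·9.81/((67/0.12)·1.65²) = 0.02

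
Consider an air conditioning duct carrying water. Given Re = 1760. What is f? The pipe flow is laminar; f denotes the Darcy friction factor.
Formula: f = \frac{64}{Re}
f = 64/1760 = 0.03636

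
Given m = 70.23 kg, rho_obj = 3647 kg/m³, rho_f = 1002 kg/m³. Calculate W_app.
Formula: W_{app} = mg\left(1 - \frac{\rho_f}{\rho_{obj}}\right)
W_app = 70.23·9.81·(1 − 1002/3647) = 499.7 N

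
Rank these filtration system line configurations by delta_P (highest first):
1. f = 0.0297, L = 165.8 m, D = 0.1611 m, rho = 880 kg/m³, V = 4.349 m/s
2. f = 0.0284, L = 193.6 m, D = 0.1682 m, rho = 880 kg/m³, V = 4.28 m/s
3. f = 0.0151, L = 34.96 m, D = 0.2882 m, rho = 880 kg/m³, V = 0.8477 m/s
Case 1: delta_P = 254.4 kPa
Case 2: delta_P = 263.5 kPa
Case 3: delta_P = 0.5792 kPa
Ranking (highest first): 2, 1, 3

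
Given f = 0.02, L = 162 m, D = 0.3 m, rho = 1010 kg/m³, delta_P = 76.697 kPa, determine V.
Formula: \Delta P = f \frac{L}{D} \frac{\rho V^2}{2}
Substituting knowns: 76.697 = 0.02·(162/0.3)·0.5·1010·V²/1000
Solving for V: V = √((76.697·1000)/(0.02·(162/0.3)·0.5·1010)) = 3.75 m/s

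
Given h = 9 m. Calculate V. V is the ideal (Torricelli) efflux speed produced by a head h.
Formula: V = \sqrt{2 g h}
V = √(2·9.81·9) = 13.29 m/s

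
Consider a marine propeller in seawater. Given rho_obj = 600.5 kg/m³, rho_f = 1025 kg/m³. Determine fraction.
Formula: f_{sub} = \frac{\rho_{obj}}{\rho_f}
fraction = 600.5/1025 = 0.5859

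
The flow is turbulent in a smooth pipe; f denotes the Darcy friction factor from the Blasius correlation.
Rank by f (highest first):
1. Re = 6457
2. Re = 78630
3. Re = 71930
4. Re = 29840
Case 1: f = 0.03525
Case 2: f = 0.01887
Case 3: f = 0.0193
Case 4: f = 0.02404
Ranking (highest first): 1, 4, 3, 2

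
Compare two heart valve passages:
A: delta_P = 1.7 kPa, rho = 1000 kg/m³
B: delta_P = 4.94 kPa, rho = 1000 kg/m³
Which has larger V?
V(A) = 1.844 m/s, V(B) = 3.143 m/s. Answer: B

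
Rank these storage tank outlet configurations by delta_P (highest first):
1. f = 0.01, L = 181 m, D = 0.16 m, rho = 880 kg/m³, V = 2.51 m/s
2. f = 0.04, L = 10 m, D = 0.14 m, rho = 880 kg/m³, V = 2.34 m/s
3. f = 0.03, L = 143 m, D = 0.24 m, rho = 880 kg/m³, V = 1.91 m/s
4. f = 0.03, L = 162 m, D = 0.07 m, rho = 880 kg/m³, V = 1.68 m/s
Case 1: delta_P = 31.36 kPa
Case 2: delta_P = 6.884 kPa
Case 3: delta_P = 28.69 kPa
Case 4: delta_P = 86.22 kPa
Ranking (highest first): 4, 1, 3, 2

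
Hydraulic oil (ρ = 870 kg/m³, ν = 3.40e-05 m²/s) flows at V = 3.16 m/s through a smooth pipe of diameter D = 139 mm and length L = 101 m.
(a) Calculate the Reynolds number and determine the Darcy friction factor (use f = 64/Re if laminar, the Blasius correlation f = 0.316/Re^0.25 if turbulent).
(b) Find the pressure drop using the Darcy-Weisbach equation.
(a) Re = V·D/ν = 3.16·0.139/3.40e-05 = 12919 → turbulent (Re > 4000); f = 0.316/Re^0.25 = 0.316/12919^0.25 = 0.02964
(b) Darcy-Weisbach: ΔP = f·(L/D)·½ρV²/1000 = 0.02964·(101/0.139)·½·870·3.16²/1000 = 93.55 kPa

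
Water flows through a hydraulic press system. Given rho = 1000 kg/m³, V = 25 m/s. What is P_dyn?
Formula: P_{dyn} = \frac{1}{2} \rho V^2
P_dyn = 0.5·1000·25²/1000 = 312.5 kPa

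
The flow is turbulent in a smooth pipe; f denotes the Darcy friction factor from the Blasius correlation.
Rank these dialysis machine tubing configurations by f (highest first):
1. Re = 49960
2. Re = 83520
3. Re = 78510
Case 1: f = 0.02114
Case 2: f = 0.01859
Case 3: f = 0.01888
Ranking (highest first): 1, 3, 2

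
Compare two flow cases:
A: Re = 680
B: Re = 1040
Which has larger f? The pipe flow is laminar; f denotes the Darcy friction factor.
f(A) = 0.09412, f(B) = 0.06154. Answer: A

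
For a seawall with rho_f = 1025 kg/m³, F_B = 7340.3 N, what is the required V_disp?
Formula: F_B = \rho_f g V_{disp}
Substituting knowns: 7340.3 = 1025·9.81·V_disp
Solving for V_disp: V_disp = 7340.3/(1025·9.81) = 0.73 m³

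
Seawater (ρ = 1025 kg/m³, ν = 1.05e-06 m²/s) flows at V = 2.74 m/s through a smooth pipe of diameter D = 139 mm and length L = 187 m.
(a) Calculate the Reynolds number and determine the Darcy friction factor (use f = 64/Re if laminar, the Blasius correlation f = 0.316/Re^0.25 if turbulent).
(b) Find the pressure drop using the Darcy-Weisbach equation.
(a) Re = V·D/ν = 2.74·0.139/1.05e-06 = 362720 → turbulent (Re > 4000); f = 0.316/Re^0.25 = 0.316/362720^0.25 = 0.012876 (Blasius is strictly valid for Re ≲ 1e5; used here as the smooth-pipe estimate the problem specifies)
(b) Darcy-Weisbach: ΔP = f·(L/D)·½ρV²/1000 = 0.012876·(187/0.139)·½·1025·2.74²/1000 = 66.65 kPa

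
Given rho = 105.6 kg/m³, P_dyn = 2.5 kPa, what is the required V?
Formula: P_{dyn} = \frac{1}{2} \rho V^2
Substituting knowns: 2.5 = 0.5·105.6·V²/1000
Solving for V: V = √(2·(2.5·1000)/105.6) = 6.881 m/s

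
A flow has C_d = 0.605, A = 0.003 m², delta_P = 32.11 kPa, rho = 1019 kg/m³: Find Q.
Formula: Q = C_d A \sqrt{\frac{2 \Delta P}{\rho}}
Q = 0.605·0.003·√(2·(32.11·1000)/1019)·1000 = 14.41 L/s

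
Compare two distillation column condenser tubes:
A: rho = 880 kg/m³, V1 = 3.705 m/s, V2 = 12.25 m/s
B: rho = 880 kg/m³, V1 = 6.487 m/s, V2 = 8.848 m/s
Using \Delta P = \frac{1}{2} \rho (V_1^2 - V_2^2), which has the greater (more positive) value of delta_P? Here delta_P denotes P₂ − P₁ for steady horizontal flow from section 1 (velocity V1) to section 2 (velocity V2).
delta_P(A) = -59.99 kPa, delta_P(B) = -15.93 kPa. Answer: B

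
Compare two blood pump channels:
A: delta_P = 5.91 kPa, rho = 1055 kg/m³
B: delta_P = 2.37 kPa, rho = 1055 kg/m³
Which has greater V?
V(A) = 3.347 m/s, V(B) = 2.12 m/s. Answer: A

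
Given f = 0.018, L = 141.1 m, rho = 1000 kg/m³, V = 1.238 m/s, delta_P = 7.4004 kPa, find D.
Formula: \Delta P = f \frac{L}{D} \frac{\rho V^2}{2}
Substituting knowns: 7.4004 = 0.018·(141.1/D)·0.5·1000·1.238²/1000
Solving for D: D = 0.018·141.1·0.5·1000·1.238²/(7.4004·1000) = 0.263 m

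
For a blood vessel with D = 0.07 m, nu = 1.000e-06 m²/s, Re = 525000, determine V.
Formula: Re = \frac{V D}{\nu}
Substituting knowns: 525000 = V·0.07/1.000e-06
Solving for V: V = 525000·1.000e-06/0.07 = 7.5 m/s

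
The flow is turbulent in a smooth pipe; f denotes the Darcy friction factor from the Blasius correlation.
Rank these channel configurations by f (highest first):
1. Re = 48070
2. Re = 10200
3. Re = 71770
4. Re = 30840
Case 1: f = 0.02134
Case 2: f = 0.03144
Case 3: f = 0.01931
Case 4: f = 0.02385
Ranking (highest first): 2, 4, 1, 3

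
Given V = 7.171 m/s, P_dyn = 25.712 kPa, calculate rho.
Formula: P_{dyn} = \frac{1}{2} \rho V^2
Substituting knowns: 25.712 = 0.5·rho·7.171²/1000
Solving for rho: rho = 2·(25.712·1000)/7.171² = 1000 kg/m³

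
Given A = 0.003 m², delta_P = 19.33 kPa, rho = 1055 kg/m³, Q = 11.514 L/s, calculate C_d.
Formula: Q = C_d A \sqrt{\frac{2 \Delta P}{\rho}}
Substituting knowns: 11.514 = C_d·0.003·√(2·(19.33·1000)/1055)·1000
Solving for C_d: C_d = (11.514/1000)/(0.003·√(2·(19.33·1000)/1055)) = 0.634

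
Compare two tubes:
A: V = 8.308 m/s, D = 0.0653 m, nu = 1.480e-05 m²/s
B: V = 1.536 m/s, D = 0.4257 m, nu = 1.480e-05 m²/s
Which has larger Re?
Re(A) = 36656, Re(B) = 44181. Answer: B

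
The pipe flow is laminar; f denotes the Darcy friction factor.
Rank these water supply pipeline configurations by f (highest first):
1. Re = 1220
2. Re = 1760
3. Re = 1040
Case 1: f = 0.05246
Case 2: f = 0.03636
Case 3: f = 0.06154
Ranking (highest first): 3, 1, 2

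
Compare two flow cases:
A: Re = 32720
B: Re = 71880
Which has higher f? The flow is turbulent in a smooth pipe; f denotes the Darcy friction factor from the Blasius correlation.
f(A) = 0.0235, f(B) = 0.0193. Answer: A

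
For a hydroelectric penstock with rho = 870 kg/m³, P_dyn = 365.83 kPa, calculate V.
Formula: P_{dyn} = \frac{1}{2} \rho V^2
Substituting knowns: 365.83 = 0.5·870·V²/1000
Solving for V: V = √(2·(365.83·1000)/870) = 29 m/s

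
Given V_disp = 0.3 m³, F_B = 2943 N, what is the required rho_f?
Formula: F_B = \rho_f g V_{disp}
Substituting knowns: 2943 = rho_f·9.81·0.3
Solving for rho_f: rho_f = 2943/(9.81·0.3) = 1000 kg/m³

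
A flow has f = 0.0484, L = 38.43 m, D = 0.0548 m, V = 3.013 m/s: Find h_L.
Formula: h_L = f \frac{L}{D} \frac{V^2}{2g}
h_L = 0.0484·(38.43/0.0548)·3.013²/(2·9.81) = 15.7 m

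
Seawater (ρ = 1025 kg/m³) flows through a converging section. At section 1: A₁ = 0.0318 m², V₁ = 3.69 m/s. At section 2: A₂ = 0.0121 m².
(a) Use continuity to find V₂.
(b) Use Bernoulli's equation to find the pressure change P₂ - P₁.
(a) Continuity: A₁V₁=A₂V₂ -> V₂=A₁V₁/A₂=0.0318*3.69/0.0121=9.70 m/s
(b) Bernoulli: P₂-P₁=0.5*rho*(V₁^2-V₂^2)/1000=0.5*1025*(3.69^2-9.70^2)/1000=-41.24 kPa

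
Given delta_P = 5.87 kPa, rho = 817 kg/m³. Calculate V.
Formula: V = \sqrt{\frac{2 \Delta P}{\rho}}
V = √(2·(5.87·1000)/817) = 3.791 m/s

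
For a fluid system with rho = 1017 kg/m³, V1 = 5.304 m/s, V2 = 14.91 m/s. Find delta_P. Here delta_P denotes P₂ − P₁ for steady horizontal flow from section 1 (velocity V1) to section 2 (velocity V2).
Formula: \Delta P = \frac{1}{2} \rho (V_1^2 - V_2^2)
delta_P = 0.5·1017·(5.304² − 14.91²)/1000 = -98.74 kPa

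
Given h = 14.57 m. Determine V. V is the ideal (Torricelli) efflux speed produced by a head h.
Formula: V = \sqrt{2 g h}
V = √(2·9.81·14.57) = 16.91 m/s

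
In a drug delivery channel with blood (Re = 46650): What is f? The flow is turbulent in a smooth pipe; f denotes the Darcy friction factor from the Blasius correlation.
Formula: f = \frac{0.316}{Re^{0.25}}
f = 0.316/46650^0.25 = 0.0215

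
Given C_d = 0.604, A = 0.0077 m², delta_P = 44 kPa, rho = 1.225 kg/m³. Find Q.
Formula: Q = C_d A \sqrt{\frac{2 \Delta P}{\rho}}
Q = 0.604·0.0077·√(2·(44·1000)/1.225)·1000 = 1247 L/s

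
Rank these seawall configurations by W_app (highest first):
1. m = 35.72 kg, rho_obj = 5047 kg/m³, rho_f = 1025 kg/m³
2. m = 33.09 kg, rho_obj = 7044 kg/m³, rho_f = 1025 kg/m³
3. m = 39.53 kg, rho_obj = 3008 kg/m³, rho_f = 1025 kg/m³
Case 1: W_app = 279.2 N
Case 2: W_app = 277.4 N
Case 3: W_app = 255.6 N
Ranking (highest first): 1, 2, 3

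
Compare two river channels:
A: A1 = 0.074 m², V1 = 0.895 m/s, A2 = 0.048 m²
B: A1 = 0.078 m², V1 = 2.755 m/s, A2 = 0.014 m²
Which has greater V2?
V2(A) = 1.38 m/s, V2(B) = 15.35 m/s. Answer: B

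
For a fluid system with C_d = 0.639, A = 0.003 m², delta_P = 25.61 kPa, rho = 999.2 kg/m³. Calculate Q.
Formula: Q = C_d A \sqrt{\frac{2 \Delta P}{\rho}}
Q = 0.639·0.003·√(2·(25.61·1000)/999.2)·1000 = 13.73 L/s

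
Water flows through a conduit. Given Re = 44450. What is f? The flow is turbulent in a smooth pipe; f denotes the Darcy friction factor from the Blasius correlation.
Formula: f = \frac{0.316}{Re^{0.25}}
f = 0.316/44450^0.25 = 0.02176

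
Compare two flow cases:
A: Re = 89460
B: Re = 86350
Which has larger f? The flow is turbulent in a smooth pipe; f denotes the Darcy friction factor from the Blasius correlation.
f(A) = 0.01827, f(B) = 0.01843. Answer: B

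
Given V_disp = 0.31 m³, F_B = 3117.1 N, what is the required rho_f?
Formula: F_B = \rho_f g V_{disp}
Substituting knowns: 3117.1 = rho_f·9.81·0.31
Solving for rho_f: rho_f = 3117.1/(9.81·0.31) = 1025 kg/m³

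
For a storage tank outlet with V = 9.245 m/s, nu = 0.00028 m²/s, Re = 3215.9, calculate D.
Formula: Re = \frac{V D}{\nu}
Substituting knowns: 3215.9 = 9.245·D/0.00028
Solving for D: D = 3215.9·0.00028/9.245 = 0.0974 m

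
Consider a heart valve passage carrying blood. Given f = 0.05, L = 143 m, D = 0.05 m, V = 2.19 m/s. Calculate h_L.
Formula: h_L = f \frac{L}{D} \frac{V^2}{2g}
h_L = 0.05·(143/0.05)·2.19²/(2·9.81) = 34.96 m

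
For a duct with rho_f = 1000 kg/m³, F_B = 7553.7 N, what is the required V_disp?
Formula: F_B = \rho_f g V_{disp}
Substituting knowns: 7553.7 = 1000·9.81·V_disp
Solving for V_disp: V_disp = 7553.7/(1000·9.81) = 0.77 m³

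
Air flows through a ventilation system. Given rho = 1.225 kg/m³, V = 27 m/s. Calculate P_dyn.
Formula: P_{dyn} = \frac{1}{2} \rho V^2
P_dyn = 0.5·1.225·27²/1000 = 0.4465 kPa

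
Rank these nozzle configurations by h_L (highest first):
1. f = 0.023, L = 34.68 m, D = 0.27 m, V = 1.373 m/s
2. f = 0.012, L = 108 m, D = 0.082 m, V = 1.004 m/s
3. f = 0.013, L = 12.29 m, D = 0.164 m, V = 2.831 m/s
Case 1: h_L = 0.2838 m
Case 2: h_L = 0.812 m
Case 3: h_L = 0.398 m
Ranking (highest first): 2, 3, 1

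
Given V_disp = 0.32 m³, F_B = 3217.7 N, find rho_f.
Formula: F_B = \rho_f g V_{disp}
Substituting knowns: 3217.7 = rho_f·9.81·0.32
Solving for rho_f: rho_f = 3217.7/(9.81·0.32) = 1025 kg/m³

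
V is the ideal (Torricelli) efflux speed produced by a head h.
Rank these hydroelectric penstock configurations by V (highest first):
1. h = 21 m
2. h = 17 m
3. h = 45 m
Case 1: V = 20.3 m/s
Case 2: V = 18.26 m/s
Case 3: V = 29.71 m/s
Ranking (highest first): 3, 1, 2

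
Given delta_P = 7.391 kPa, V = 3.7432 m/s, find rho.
Formula: V = \sqrt{\frac{2 \Delta P}{\rho}}
Substituting knowns: 3.7432 = √(2·(7.391·1000)/rho)
Solving for rho: rho = 2·(7.391·1000)/3.7432² = 1055 kg/m³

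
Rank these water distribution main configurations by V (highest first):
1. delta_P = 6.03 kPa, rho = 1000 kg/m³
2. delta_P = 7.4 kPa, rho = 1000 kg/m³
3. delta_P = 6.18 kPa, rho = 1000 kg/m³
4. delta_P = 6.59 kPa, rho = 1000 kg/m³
Case 1: V = 3.473 m/s
Case 2: V = 3.847 m/s
Case 3: V = 3.516 m/s
Case 4: V = 3.63 m/s
Ranking (highest first): 2, 4, 3, 1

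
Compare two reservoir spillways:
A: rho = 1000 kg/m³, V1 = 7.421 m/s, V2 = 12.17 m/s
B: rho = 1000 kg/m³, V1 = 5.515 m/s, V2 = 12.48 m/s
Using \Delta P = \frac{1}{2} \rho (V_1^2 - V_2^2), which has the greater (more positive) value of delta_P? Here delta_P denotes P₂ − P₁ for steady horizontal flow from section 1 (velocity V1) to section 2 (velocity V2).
delta_P(A) = -46.52 kPa, delta_P(B) = -62.67 kPa. Answer: A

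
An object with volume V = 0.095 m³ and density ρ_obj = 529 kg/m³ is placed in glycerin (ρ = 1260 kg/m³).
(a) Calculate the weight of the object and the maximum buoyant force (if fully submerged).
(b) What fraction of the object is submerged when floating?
(a) W=rho_obj*g*V=529*9.81*0.095=493.0 N; F_B(max)=rho*g*V=1260*9.81*0.095=1174.3 N
(b) Floating fraction=rho_obj/rho=529/1260=0.420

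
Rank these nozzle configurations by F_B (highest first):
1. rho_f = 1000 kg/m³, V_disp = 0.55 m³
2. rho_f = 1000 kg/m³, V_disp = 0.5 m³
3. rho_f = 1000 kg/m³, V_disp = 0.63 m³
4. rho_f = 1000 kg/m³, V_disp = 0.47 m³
Case 1: F_B = 5396 N
Case 2: F_B = 4905 N
Case 3: F_B = 6180 N
Case 4: F_B = 4611 N
Ranking (highest first): 3, 1, 2, 4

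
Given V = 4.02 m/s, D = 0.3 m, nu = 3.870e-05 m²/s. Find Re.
Formula: Re = \frac{V D}{\nu}
Re = 4.02·0.3/3.870e-05 = 31163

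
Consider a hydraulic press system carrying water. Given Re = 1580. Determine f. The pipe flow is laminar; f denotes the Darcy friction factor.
Formula: f = \frac{64}{Re}
f = 64/1580 = 0.04051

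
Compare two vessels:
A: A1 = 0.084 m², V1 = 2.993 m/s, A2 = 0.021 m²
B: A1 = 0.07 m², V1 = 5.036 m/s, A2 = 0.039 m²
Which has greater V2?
V2(A) = 11.97 m/s, V2(B) = 9.039 m/s. Answer: A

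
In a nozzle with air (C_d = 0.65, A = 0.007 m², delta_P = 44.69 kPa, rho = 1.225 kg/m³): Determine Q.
Formula: Q = C_d A \sqrt{\frac{2 \Delta P}{\rho}}
Q = 0.65·0.007·√(2·(44.69·1000)/1.225)·1000 = 1229 L/s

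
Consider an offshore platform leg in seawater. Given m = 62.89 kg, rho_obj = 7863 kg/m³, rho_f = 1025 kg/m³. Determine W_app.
Formula: W_{app} = mg\left(1 - \frac{\rho_f}{\rho_{obj}}\right)
W_app = 62.89·9.81·(1 − 1025/7863) = 536.5 N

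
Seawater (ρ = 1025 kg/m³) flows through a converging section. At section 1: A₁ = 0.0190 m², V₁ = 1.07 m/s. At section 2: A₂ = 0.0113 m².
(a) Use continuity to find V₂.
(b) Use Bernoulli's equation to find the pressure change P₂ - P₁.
(a) Continuity: A₁V₁=A₂V₂ -> V₂=A₁V₁/A₂=0.0190*1.07/0.0113=1.80 m/s
(b) Bernoulli: P₂-P₁=0.5*rho*(V₁^2-V₂^2)/1000=0.5*1025*(1.07^2-1.80^2)/1000=-1.074 kPa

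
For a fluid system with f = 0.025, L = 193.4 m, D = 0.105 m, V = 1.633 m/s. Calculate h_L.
Formula: h_L = f \frac{L}{D} \frac{V^2}{2g}
h_L = 0.025·(193.4/0.105)·1.633²/(2·9.81) = 6.259 m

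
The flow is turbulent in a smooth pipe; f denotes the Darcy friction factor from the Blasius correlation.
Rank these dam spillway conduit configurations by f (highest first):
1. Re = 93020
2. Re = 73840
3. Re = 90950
Case 1: f = 0.01809
Case 2: f = 0.01917
Case 3: f = 0.0182
Ranking (highest first): 2, 3, 1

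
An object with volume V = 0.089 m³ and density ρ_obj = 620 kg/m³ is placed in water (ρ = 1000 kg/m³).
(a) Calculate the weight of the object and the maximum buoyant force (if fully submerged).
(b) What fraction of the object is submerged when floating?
(a) W=rho_obj*g*V=620*9.81*0.089=541.3 N; F_B(max)=rho*g*V=1000*9.81*0.089=873.1 N
(b) Floating fraction=rho_obj/rho=620/1000=0.620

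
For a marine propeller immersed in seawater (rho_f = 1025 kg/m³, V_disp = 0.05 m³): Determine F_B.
Formula: F_B = \rho_f g V_{disp}
F_B = 1025·9.81·0.05 = 502.8 N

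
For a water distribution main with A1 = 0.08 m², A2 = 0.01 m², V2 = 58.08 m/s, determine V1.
Formula: V_2 = \frac{A_1 V_1}{A_2}
Substituting knowns: 58.08 = 0.08·V1/0.01
Solving for V1: V1 = 58.08·0.01/0.08 = 7.26 m/s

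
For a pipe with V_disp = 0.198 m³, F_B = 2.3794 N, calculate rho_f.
Formula: F_B = \rho_f g V_{disp}
Substituting knowns: 2.3794 = rho_f·9.81·0.198
Solving for rho_f: rho_f = 2.3794/(9.81·0.198) = 1.225 kg/m³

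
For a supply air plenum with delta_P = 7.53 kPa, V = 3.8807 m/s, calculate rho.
Formula: V = \sqrt{\frac{2 \Delta P}{\rho}}
Substituting knowns: 3.8807 = √(2·(7.53·1000)/rho)
Solving for rho: rho = 2·(7.53·1000)/3.8807² = 1000 kg/m³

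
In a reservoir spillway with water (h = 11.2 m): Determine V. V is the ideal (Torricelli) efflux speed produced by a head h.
Formula: V = \sqrt{2 g h}
V = √(2·9.81·11.2) = 14.82 m/s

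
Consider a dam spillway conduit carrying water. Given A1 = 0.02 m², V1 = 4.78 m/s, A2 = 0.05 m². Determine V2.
Formula: V_2 = \frac{A_1 V_1}{A_2}
V2 = 0.02·4.78/0.05 = 1.912 m/s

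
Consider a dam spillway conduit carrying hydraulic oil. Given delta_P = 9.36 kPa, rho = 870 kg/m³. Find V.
Formula: V = \sqrt{\frac{2 \Delta P}{\rho}}
V = √(2·(9.36·1000)/870) = 4.639 m/s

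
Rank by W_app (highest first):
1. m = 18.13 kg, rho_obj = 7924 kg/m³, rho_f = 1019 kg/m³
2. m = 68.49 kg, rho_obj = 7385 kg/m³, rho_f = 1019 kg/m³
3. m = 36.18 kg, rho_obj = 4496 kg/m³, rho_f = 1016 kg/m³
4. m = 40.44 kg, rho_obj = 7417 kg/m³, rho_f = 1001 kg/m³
Case 1: W_app = 155 N
Case 2: W_app = 579.2 N
Case 3: W_app = 274.7 N
Case 4: W_app = 343.2 N
Ranking (highest first): 2, 4, 3, 1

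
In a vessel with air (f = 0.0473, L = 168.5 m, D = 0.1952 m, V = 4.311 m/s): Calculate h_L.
Formula: h_L = f \frac{L}{D} \frac{V^2}{2g}
h_L = 0.0473·(168.5/0.1952)·4.311²/(2·9.81) = 38.68 m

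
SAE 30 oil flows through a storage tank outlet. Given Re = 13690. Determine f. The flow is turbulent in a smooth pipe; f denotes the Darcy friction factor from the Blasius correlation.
Formula: f = \frac{0.316}{Re^{0.25}}
f = 0.316/13690^0.25 = 0.02921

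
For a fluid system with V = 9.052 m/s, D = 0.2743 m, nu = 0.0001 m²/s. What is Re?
Formula: Re = \frac{V D}{\nu}
Re = 9.052·0.2743/0.0001 = 24830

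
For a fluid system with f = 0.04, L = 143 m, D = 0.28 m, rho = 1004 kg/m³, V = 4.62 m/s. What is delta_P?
Formula: \Delta P = f \frac{L}{D} \frac{\rho V^2}{2}
delta_P = 0.04·(143/0.28)·0.5·1004·4.62²/1000 = 218.9 kPa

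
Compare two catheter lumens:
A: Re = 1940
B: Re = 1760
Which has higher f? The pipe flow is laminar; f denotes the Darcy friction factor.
f(A) = 0.03299, f(B) = 0.03636. Answer: B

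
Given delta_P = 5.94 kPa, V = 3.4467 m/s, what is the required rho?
Formula: V = \sqrt{\frac{2 \Delta P}{\rho}}
Substituting knowns: 3.4467 = √(2·(5.94·1000)/rho)
Solving for rho: rho = 2·(5.94·1000)/3.4467² = 1000 kg/m³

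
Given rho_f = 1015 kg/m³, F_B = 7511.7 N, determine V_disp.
Formula: F_B = \rho_f g V_{disp}
Substituting knowns: 7511.7 = 1015·9.81·V_disp
Solving for V_disp: V_disp = 7511.7/(1015·9.81) = 0.7544 m³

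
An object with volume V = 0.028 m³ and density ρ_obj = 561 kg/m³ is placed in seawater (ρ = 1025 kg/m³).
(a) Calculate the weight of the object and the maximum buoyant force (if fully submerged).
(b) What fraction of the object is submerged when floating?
(a) W=rho_obj*g*V=561*9.81*0.028=154.1 N; F_B(max)=rho*g*V=1025*9.81*0.028=281.5 N
(b) Floating fraction=rho_obj/rho=561/1025=0.547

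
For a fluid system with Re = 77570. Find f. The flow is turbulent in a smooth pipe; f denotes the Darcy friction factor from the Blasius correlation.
Formula: f = \frac{0.316}{Re^{0.25}}
f = 0.316/77570^0.25 = 0.01893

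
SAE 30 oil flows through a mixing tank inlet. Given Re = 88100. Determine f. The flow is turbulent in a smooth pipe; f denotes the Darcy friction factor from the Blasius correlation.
Formula: f = \frac{0.316}{Re^{0.25}}
f = 0.316/88100^0.25 = 0.01834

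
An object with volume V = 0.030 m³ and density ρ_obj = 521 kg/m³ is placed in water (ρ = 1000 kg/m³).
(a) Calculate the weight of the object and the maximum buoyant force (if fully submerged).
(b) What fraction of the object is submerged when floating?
(a) W=rho_obj*g*V=521*9.81*0.030=153.3 N; F_B(max)=rho*g*V=1000*9.81*0.030=294.3 N
(b) Floating fraction=rho_obj/rho=521/1000=0.521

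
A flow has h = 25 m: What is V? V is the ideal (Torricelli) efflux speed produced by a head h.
Formula: V = \sqrt{2 g h}
V = √(2·9.81·25) = 22.15 m/s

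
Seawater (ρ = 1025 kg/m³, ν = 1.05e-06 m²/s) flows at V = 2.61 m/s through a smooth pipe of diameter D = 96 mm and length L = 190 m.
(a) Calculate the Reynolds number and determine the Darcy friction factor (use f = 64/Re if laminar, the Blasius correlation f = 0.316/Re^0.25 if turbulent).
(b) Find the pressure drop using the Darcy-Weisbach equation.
(a) Re = V·D/ν = 2.61·0.096/1.05e-06 = 238630 → turbulent (Re > 4000); f = 0.316/Re^0.25 = 0.316/238630^0.25 = 0.014297 (Blasius is strictly valid for Re ≲ 1e5; used here as the smooth-pipe estimate the problem specifies)
(b) Darcy-Weisbach: ΔP = f·(L/D)·½ρV²/1000 = 0.014297·(190/0.096)·½·1025·2.61²/1000 = 98.79 kPa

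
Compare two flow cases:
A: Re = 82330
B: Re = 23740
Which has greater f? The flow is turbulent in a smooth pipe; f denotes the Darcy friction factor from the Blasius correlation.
f(A) = 0.01866, f(B) = 0.02546. Answer: B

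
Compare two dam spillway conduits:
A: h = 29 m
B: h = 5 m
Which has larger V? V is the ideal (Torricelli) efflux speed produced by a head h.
V(A) = 23.85 m/s, V(B) = 9.905 m/s. Answer: A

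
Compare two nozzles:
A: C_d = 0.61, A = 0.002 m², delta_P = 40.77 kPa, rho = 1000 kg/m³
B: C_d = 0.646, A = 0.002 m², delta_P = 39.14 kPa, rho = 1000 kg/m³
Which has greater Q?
Q(A) = 11.02 L/s, Q(B) = 11.43 L/s. Answer: B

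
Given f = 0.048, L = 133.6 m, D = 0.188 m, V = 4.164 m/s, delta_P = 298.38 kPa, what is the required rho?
Formula: \Delta P = f \frac{L}{D} \frac{\rho V^2}{2}
Substituting knowns: 298.38 = 0.048·(133.6/0.188)·0.5·rho·4.164²/1000
Solving for rho: rho = (298.38·1000)/(0.048·(133.6/0.188)·0.5·4.164²) = 1009 kg/m³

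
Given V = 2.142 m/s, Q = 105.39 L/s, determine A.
Formula: Q = A V
Substituting knowns: 105.39 = A·2.142·1000
Solving for A: A = (105.39/1000)/2.142 = 0.0492 m²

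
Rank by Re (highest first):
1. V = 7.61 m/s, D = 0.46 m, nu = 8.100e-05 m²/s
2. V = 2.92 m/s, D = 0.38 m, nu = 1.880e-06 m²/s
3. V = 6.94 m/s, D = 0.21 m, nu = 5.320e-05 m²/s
Case 1: Re = 43217
Case 2: Re = 590213
Case 3: Re = 27395
Ranking (highest first): 2, 1, 3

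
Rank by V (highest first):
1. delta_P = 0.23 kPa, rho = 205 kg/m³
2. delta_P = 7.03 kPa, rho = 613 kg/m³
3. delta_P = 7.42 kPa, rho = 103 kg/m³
Case 1: V = 1.498 m/s
Case 2: V = 4.789 m/s
Case 3: V = 12 m/s
Ranking (highest first): 3, 2, 1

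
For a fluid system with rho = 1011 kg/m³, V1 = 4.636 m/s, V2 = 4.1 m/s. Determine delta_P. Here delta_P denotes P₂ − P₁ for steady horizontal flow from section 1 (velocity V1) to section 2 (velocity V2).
Formula: \Delta P = \frac{1}{2} \rho (V_1^2 - V_2^2)
delta_P = 0.5·1011·(4.636² − 4.1²)/1000 = 2.367 kPa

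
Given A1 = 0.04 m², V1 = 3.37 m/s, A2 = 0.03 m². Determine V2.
Formula: V_2 = \frac{A_1 V_1}{A_2}
V2 = 0.04·3.37/0.03 = 4.493 m/s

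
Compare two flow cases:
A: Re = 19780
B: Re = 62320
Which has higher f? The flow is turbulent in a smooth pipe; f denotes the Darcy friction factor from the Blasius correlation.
f(A) = 0.02665, f(B) = 0.02. Answer: A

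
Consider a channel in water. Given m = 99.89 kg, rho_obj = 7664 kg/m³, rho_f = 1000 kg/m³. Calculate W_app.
Formula: W_{app} = mg\left(1 - \frac{\rho_f}{\rho_{obj}}\right)
W_app = 99.89·9.81·(1 − 1000/7664) = 852.1 N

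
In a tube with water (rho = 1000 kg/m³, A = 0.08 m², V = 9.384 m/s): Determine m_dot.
Formula: \dot{m} = \rho A V
m_dot = 1000·0.08·9.384 = 750.7 kg/s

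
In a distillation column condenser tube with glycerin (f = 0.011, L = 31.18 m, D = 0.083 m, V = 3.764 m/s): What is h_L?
Formula: h_L = f \frac{L}{D} \frac{V^2}{2g}
h_L = 0.011·(31.18/0.083)·3.764²/(2·9.81) = 2.984 m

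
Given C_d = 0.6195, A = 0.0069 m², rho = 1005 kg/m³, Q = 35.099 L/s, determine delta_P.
Formula: Q = C_d A \sqrt{\frac{2 \Delta P}{\rho}}
Substituting knowns: 35.099 = 0.6195·0.0069·√(2·(delta_P·1000)/1005)·1000
Solving for delta_P: delta_P = ((35.099/1000)/(0.6195·0.0069))²·1005/2/1000 = 33.88 kPa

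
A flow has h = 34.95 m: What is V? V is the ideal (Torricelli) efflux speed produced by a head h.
Formula: V = \sqrt{2 g h}
V = √(2·9.81·34.95) = 26.19 m/s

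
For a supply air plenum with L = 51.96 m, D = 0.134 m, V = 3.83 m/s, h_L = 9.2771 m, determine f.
Formula: h_L = f \frac{L}{D} \frac{V^2}{2g}
Substituting knowns: 9.2771 = f·(51.96/0.134)·3.83²/(2·9.81)
Solving for f: f = 9.2771·2·9.81/((51.96/0.134)·3.83²) = 0.032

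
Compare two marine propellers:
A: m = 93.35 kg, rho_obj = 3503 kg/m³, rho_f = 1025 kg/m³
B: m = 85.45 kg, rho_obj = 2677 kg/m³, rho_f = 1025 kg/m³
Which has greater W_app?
W_app(A) = 647.8 N, W_app(B) = 517.3 N. Answer: A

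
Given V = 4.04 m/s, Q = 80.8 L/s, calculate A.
Formula: Q = A V
Substituting knowns: 80.8 = A·4.04·1000
Solving for A: A = (80.8/1000)/4.04 = 0.02 m²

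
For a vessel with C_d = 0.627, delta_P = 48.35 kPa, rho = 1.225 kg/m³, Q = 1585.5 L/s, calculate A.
Formula: Q = C_d A \sqrt{\frac{2 \Delta P}{\rho}}
Substituting knowns: 1585.5 = 0.627·A·√(2·(48.35·1000)/1.225)·1000
Solving for A: A = (1585.5/1000)/(0.627·√(2·(48.35·1000)/1.225)) = 0.009 m²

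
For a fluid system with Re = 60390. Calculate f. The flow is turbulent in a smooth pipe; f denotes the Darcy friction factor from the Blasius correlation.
Formula: f = \frac{0.316}{Re^{0.25}}
f = 0.316/60390^0.25 = 0.02016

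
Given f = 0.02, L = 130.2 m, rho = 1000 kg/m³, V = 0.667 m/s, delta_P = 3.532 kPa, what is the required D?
Formula: \Delta P = f \frac{L}{D} \frac{\rho V^2}{2}
Substituting knowns: 3.532 = 0.02·(130.2/D)·0.5·1000·0.667²/1000
Solving for D: D = 0.02·130.2·0.5·1000·0.667²/(3.532·1000) = 0.164 m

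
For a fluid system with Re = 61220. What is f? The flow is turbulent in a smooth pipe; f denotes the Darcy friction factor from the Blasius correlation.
Formula: f = \frac{0.316}{Re^{0.25}}
f = 0.316/61220^0.25 = 0.02009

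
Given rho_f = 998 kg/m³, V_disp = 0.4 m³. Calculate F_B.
Formula: F_B = \rho_f g V_{disp}
F_B = 998·9.81·0.4 = 3916 N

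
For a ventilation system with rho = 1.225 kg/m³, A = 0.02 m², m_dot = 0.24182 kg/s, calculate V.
Formula: \dot{m} = \rho A V
Substituting knowns: 0.24182 = 1.225·0.02·V
Solving for V: V = 0.24182/(1.225·0.02) = 9.87 m/s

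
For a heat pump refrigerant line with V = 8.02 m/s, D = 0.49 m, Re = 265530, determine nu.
Formula: Re = \frac{V D}{\nu}
Substituting knowns: 265530 = 8.02·0.49/nu
Solving for nu: nu = 8.02·0.49/265530 = 1.480e-05 m²/s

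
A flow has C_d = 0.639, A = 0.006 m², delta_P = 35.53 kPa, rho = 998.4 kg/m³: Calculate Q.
Formula: Q = C_d A \sqrt{\frac{2 \Delta P}{\rho}}
Q = 0.639·0.006·√(2·(35.53·1000)/998.4)·1000 = 32.35 L/s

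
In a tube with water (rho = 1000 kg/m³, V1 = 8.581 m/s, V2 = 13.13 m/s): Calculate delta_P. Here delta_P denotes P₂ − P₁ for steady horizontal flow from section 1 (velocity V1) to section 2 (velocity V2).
Formula: \Delta P = \frac{1}{2} \rho (V_1^2 - V_2^2)
delta_P = 0.5·1000·(8.581² − 13.13²)/1000 = -49.38 kPa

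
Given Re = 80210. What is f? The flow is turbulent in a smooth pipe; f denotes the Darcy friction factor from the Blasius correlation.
Formula: f = \frac{0.316}{Re^{0.25}}
f = 0.316/80210^0.25 = 0.01878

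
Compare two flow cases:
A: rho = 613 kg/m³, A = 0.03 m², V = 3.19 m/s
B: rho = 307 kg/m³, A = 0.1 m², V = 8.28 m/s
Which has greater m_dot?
m_dot(A) = 58.66 kg/s, m_dot(B) = 254.2 kg/s. Answer: B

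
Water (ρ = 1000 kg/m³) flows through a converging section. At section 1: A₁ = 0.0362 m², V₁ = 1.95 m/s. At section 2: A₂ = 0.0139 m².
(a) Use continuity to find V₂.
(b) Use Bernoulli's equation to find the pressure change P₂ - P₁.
(a) Continuity: A₁V₁=A₂V₂ -> V₂=A₁V₁/A₂=0.0362*1.95/0.0139=5.08 m/s
(b) Bernoulli: P₂-P₁=0.5*rho*(V₁^2-V₂^2)/1000=0.5*1000*(1.95^2-5.08^2)/1000=-11 kPa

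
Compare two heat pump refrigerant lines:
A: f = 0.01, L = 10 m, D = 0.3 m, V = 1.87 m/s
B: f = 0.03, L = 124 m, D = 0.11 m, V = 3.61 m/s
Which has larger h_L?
h_L(A) = 0.05941 m, h_L(B) = 22.46 m. Answer: B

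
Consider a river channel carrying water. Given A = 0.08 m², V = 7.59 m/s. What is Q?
Formula: Q = A V
Q = 0.08·7.59·1000 = 607.2 L/s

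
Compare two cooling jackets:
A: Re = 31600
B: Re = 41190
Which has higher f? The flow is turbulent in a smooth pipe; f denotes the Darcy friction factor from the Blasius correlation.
f(A) = 0.0237, f(B) = 0.02218. Answer: A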